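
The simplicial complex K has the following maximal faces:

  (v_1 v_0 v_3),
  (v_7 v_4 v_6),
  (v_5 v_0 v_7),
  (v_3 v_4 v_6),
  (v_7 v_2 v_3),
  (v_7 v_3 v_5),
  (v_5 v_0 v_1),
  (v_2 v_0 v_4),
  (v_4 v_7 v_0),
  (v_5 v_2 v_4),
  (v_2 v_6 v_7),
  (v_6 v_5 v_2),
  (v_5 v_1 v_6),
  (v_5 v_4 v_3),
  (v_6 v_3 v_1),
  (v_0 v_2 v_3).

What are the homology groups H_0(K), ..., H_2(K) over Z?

We work with the vertex ordering v_0 < v_1 < v_2 < v_3 < v_4 < v_5 < v_6 < v_7. The simplices of K, each written with vertices in increasing order, are:

  0-simplices (8): [v_0], [v_1], [v_2], [v_3], [v_4], [v_5], [v_6], [v_7]
  1-simplices (24): (24 of them)
  2-simplices (16): (16 of them)

giving chain groups C_0 ≅ Z^8, C_1 ≅ Z^24, C_2 ≅ Z^16.

Boundary ∂_1: C_1 → C_0 is given by ∂[p,q] = [q] − [p]. For instance
  ∂[v_6,v_7] = [v_7] − [v_6].
As a 8×24 matrix over Z this has rank 7, with invariant factors (1,1,1,1,1,1,1).

The boundary map ∂_2: C_2 → C_1 acts by ∂[p,q,r] = [q,r] − [p,r] + [p,q]. For instance
  ∂[v_0,v_2,v_4] = [v_2,v_4] − [v_0,v_4] + [v_0,v_2],
  ∂[v_2,v_5,v_6] = [v_5,v_6] − [v_2,v_6] + [v_2,v_5].
As a 24×16 matrix over Z this has rank 15, with invariant factors (1,1,1,1,1,1,1,1,1,1,1,1,1,1,1).

Now H_k = ker ∂_k / im ∂_{k+1}, so:

  H_0: rank C_0 − rank ∂_1 = 8 − 7 = 1, and the invariant factors of ∂_1 are all 1, so H_0 ≅ Z.
  H_1: rank ker ∂_1 − rank ∂_2 = (24 − 7) − 15 = 2, and the invariant factors of ∂_2 are all 1, so H_1 ≅ Z^2.
  H_2: rank ker ∂_2 − rank ∂_3 = (16 − 15) − 0 = 1, and there is no ∂_3, so H_2 ≅ Z.

H_0 = Z,  H_1 = Z^2,  H_2 = Z.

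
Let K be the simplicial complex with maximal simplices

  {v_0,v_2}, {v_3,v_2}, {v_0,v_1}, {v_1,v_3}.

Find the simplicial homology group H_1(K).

We work with the vertex ordering v_0 < v_1 < v_2 < v_3. The simplices of K, each written with vertices in increasing order, are:

  0-simplices (4): [v_0], [v_1], [v_2], [v_3]
  1-simplices (4): [v_0,v_1], [v_0,v_2], [v_1,v_3], [v_2,v_3]

so the chain groups are C_0 ≅ Z^4, C_1 ≅ Z^4.

The boundary map ∂_1: C_1 → C_0 is given by ∂[p,q] = [q] − [p]. For instance
  ∂[v_2,v_3] = [v_3] − [v_2].
This gives a 4×4 integer matrix of rank 3; reducing to Smith normal form yields diagonal entries (1,1,1).

Reading off H_k = ker ∂_k / im ∂_{k+1}:

  H_1: rank ker ∂_1 − rank ∂_2 = (4 − 3) − 0 = 1, and there is no ∂_2, so H_1 = Z.

H_1 ≅ Z.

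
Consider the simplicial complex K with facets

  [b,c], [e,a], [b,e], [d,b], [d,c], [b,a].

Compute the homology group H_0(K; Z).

H_0 ≅ Z.

We work with the vertex ordering a < b < c < d < e. The simplices of K, each written with vertices in increasing order, are:

  0-simplices (5): a, b, c, d, e
  1-simplices (6): ab, ae, bc, bd, be, cd

Hence C_0 ≅ Z^5, C_1 ≅ Z^6.

∂_1: C_1 → C_0 maps an edge to its endpoints' difference, ∂[p,q] = q − p. For instance
  ∂cd = d − c.
The resulting 5×6 matrix has rank 4, and its Smith normal form has invariant factors (1,1,1,1).

From H_k ≅ ker(∂_k) / im(∂_{k+1}) we obtain:

  H_0: rank C_0 − rank ∂_1 = 5 − 4 = 1, and the invariant factors of ∂_1 are all 1, so H_0 = Z.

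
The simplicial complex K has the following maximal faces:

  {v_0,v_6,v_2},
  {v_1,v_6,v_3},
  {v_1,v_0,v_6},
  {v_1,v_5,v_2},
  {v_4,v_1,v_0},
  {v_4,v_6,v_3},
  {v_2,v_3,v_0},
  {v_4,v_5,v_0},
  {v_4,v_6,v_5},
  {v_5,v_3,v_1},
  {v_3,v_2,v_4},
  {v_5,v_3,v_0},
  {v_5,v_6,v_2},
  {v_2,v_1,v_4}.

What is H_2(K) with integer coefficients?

H_2 = Z.

Take the total order v_0 < v_1 < v_2 < v_3 < v_4 < v_5 < v_6 on the vertex set. Then K (dimension 2) consists of the simplices:

  0-simplices (7): [v_0], [v_1], [v_2], [v_3], [v_4], [v_5], [v_6]
  1-simplices (21): (21 of them)
  2-simplices (14): (14 of them)

giving chain groups C_0 ≅ Z^7, C_1 ≅ Z^21, C_2 ≅ Z^14.

The boundary map ∂_1: C_1 → C_0 maps an edge to its endpoints' difference, ∂[p,q] = q − p. For instance
  ∂[v_2,v_6] = [v_6] − [v_2].
The resulting 7×21 matrix has rank 6, and its Smith normal form has invariant factors (1,1,1,1,1,1).

∂_2: C_2 → C_1 acts by ∂[p,q,r] = [q,r] − [p,r] + [p,q]. For instance
  ∂[v_2,v_5,v_6] = [v_5,v_6] − [v_2,v_6] + [v_2,v_5],
  ∂[v_0,v_2,v_6] = [v_2,v_6] − [v_0,v_6] + [v_0,v_2].
The resulting 21×14 matrix has rank 13, and its Smith normal form has invariant factors (1,1,1,1,1,1,1,1,1,1,1,1,1).

Now H_k = ker ∂_k / im ∂_{k+1}, so:

  H_2: rank ker ∂_2 − rank ∂_3 = (14 − 13) − 0 = 1, and there is no ∂_3, so H_2 ≅ Z.

(K is a triangulation of the torus T^2.)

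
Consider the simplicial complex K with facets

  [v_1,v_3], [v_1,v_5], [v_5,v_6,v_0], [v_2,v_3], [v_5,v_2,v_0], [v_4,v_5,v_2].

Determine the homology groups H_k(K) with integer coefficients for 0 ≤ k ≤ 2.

H_0 ≅ Z,  H_1 ≅ Z,  H_2 = 0.

Fix the vertex order v_0 < v_1 < v_2 < v_3 < v_4 < v_5 < v_6 and write every simplex with vertices in increasing order. Then dim K = 2 and the simplices of K are:

  0-simplices (7): [v_0], [v_1], [v_2], [v_3], [v_4], [v_5], [v_6]
  1-simplices (10): [v_0,v_2], [v_0,v_5], [v_0,v_6], [v_1,v_3], [v_1,v_5], [v_2,v_3], [v_2,v_4], [v_2,v_5], [v_4,v_5], [v_5,v_6]
  2-simplices (3): [v_0,v_2,v_5], [v_0,v_5,v_6], [v_2,v_4,v_5]

Hence C_0 ≅ Z^7, C_1 ≅ Z^10, C_2 ≅ Z^3.

The boundary map ∂_1: C_1 → C_0 maps an edge to its endpoints' difference, ∂[p,q] = q − p.
The 7×10 boundary matrix has rank 6 and Smith normal form diag(1,1,1,1,1,1).

The boundary map ∂_2: C_2 → C_1 sends each 2-simplex [p,q,r] to [q,r] − [p,r] + [p,q]. For instance
  ∂[v_2,v_4,v_5] = [v_4,v_5] − [v_2,v_5] + [v_2,v_4],
  ∂[v_0,v_2,v_5] = [v_2,v_5] − [v_0,v_5] + [v_0,v_2].
This gives a 10×3 integer matrix of rank 3; reducing to Smith normal form yields diagonal entries (1,1,1).

Now H_k = ker ∂_k / im ∂_{k+1}, so:

  H_0: rank C_0 − rank ∂_1 = 7 − 6 = 1, and the invariant factors of ∂_1 are all 1, so H_0 ≅ Z.
  H_1: rank ker ∂_1 − rank ∂_2 = (10 − 6) − 3 = 1, and the invariant factors of ∂_2 are all 1, so H_1 ≅ Z.
  H_2: rank ker ∂_2 − rank ∂_3 = (3 − 3) − 0 = 0, and there is no ∂_3, so H_2 ≅ 0.

As a check, the Euler characteristic is 7 − 10 + 3 = 0, which agrees with 1 − 1 + 0 = 0.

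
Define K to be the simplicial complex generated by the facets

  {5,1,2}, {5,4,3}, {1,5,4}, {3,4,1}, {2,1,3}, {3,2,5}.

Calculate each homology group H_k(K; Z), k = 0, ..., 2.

Fix the vertex order 1 < 2 < 3 < 4 < 5 and write every simplex with vertices in increasing order. Then dim K = 2 and the simplices of K are:

  0-simplices (5): [1], [2], [3], [4], [5]
  1-simplices (9): [1,2], [1,3], [1,4], [1,5], [2,3], [2,5], [3,4], [3,5], [4,5]
  2-simplices (6): [1,2,3], [1,2,5], [1,3,4], [1,4,5], [2,3,5], [3,4,5]

so the chain groups are C_0 ≅ Z^5, C_1 ≅ Z^9, C_2 ≅ Z^6.

∂_1: C_1 → C_0 sends each edge [p,q] (with p < q) to q − p.
This gives a 5×9 integer matrix of rank 4; reducing to Smith normal form yields diagonal entries (1,1,1,1).

The boundary map ∂_2: C_2 → C_1 sends each 2-simplex [p,q,r] to [q,r] − [p,r] + [p,q]. For instance
  ∂[2,3,5] = [3,5] − [2,5] + [2,3],
  ∂[3,4,5] = [4,5] − [3,5] + [3,4].
This gives a 9×6 integer matrix of rank 5; reducing to Smith normal form yields diagonal entries (1,1,1,1,1).

Reading off H_k = ker ∂_k / im ∂_{k+1}:

  H_0: rank C_0 − rank ∂_1 = 5 − 4 = 1, and the invariant factors of ∂_1 are all 1, so H_0 = Z.
  H_1: rank ker ∂_1 − rank ∂_2 = (9 − 4) − 5 = 0, and the invariant factors of ∂_2 are all 1, so H_1 = 0.
  H_2: rank ker ∂_2 − rank ∂_3 = (6 − 5) − 0 = 1, and there is no ∂_3, so H_2 = Z.

As a check, the Euler characteristic is 5 − 9 + 6 = 2, which agrees with 1 − 0 + 1 = 2.

H_0 ≅ Z,  H_1 = 0,  H_2 ≅ Z.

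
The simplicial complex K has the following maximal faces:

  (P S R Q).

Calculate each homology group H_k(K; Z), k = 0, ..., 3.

Take the total order P < Q < R < S on the vertex set. Then K (dimension 3) consists of the simplices:

  0-simplices (4): P, Q, R, S
  1-simplices (6): PQ, PR, PS, QR, QS, RS
  2-simplices (4): PQR, PQS, PRS, QRS
  3-simplices (1): PQRS

so the chain groups are C_0 ≅ Z^4, C_1 ≅ Z^6, C_2 ≅ Z^4, C_3 ≅ Z^1.

∂_1: C_1 → C_0 sends each edge [p,q] (with p < q) to q − p. For instance
  ∂QS = S − Q.
The 4×6 boundary matrix has rank 3 and Smith normal form diag(1,1,1).

∂_2: C_2 → C_1 sends each 2-simplex [p,q,r] to [q,r] − [p,r] + [p,q]. For instance
  ∂PQR = QR − PR + PQ,
  ∂QRS = RS − QS + QR.
As a 6×4 matrix over Z this has rank 3, with invariant factors (1,1,1).

Boundary ∂_3: C_3 → C_2 sends each 3-simplex σ to the alternating sum Σ_i (−1)^i (σ with its i-th vertex removed). For instance
  ∂PQRS = QRS − PRS + PQS − PQR.
The resulting 4×1 matrix has rank 1, and its Smith normal form has invariant factors (1).

Reading off H_k = ker ∂_k / im ∂_{k+1}:

  H_0: rank C_0 − rank ∂_1 = 4 − 3 = 1, and the invariant factors of ∂_1 are all 1, so H_0 = Z.
  H_1: rank ker ∂_1 − rank ∂_2 = (6 − 3) − 3 = 0, and the invariant factors of ∂_2 are all 1, so H_1 = 0.
  H_2: rank ker ∂_2 − rank ∂_3 = (4 − 3) − 1 = 0, and the invariant factors of ∂_3 are all 1, so H_2 = 0.
  H_3: rank ker ∂_3 − rank ∂_4 = (1 − 1) − 0 = 0, and there is no ∂_4, so H_3 = 0.

As a check, the Euler characteristic is 4 − 6 + 4 − 1 = 1, which agrees with 1 − 0 + 0 − 0 = 1.

H_0 ≅ Z,  H_1 = 0,  H_2 = 0,  H_3 = 0.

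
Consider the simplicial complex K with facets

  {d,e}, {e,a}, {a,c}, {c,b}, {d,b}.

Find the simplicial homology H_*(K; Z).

We work with the vertex ordering a < b < c < d < e. The simplices of K, each written with vertices in increasing order, are:

  0-simplices (5): a, b, c, d, e
  1-simplices (5): ac, ae, bc, bd, de

so the chain groups are C_0 ≅ Z^5, C_1 ≅ Z^5.

∂_1: C_1 → C_0 maps an edge to its endpoints' difference, ∂[p,q] = q − p. For instance
  ∂bc = c − b.
This gives a 5×5 integer matrix of rank 4; reducing to Smith normal form yields diagonal entries (1,1,1,1).

Computing H_k = (kernel of ∂_k) / (image of ∂_{k+1}):

  H_0: rank C_0 − rank ∂_1 = 5 − 4 = 1, and the invariant factors of ∂_1 are all 1, so H_0 = Z.
  H_1: rank ker ∂_1 − rank ∂_2 = (5 − 4) − 0 = 1, and there is no ∂_2, so H_1 = Z.

(K is a triangulation of the circle S^1.)

H_0 = Z,  H_1 = Z.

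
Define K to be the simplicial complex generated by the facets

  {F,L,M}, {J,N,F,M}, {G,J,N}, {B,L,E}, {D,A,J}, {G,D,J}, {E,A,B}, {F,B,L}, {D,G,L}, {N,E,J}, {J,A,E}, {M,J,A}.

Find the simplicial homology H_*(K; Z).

Order the vertices as A < B < D < E < F < G < J < L < M < N. Listing each simplex with vertices in this order, K has dimension 3 with simplices:

  0-simplices (10): A, B, D, E, F, G, J, L, M, N
  1-simplices (25): AB, AD, AE, AJ, AM, BE, BF, BL, DG, DJ, DL, EJ, EL, EN, FJ, FL, FM, FN, GJ, GL, GN, JM, JN, LM, MN
  2-simplices (15): ABE, ADJ, AEJ, AJM, BEL, BFL, DGJ, DGL, EJN, FJM, FJN, FLM, FMN, GJN, JMN
  3-simplices (1): FJMN

giving chain groups C_0 ≅ Z^10, C_1 ≅ Z^25, C_2 ≅ Z^15, C_3 ≅ Z^1.

Boundary ∂_1: C_1 → C_0 sends each edge [p,q] (with p < q) to q − p. For instance
  ∂FM = M − F.
The 10×25 boundary matrix has rank 9 and Smith normal form diag(1,1,1,1,1,1,1,1,1).

∂_2: C_2 → C_1 sends each 2-simplex [p,q,r] to [q,r] − [p,r] + [p,q]. For instance
  ∂GJN = JN − GN + GJ,
  ∂FJN = JN − FN + FJ.
The resulting 25×15 matrix has rank 14, and its Smith normal form has invariant factors (1,1,1,1,1,1,1,1,1,1,1,1,1,1).

Boundary ∂_3: C_3 → C_2 sends each 3-simplex σ to the alternating sum Σ_i (−1)^i (σ with its i-th vertex removed). For instance
  ∂FJMN = JMN − FMN + FJN − FJM.
The 15×1 boundary matrix has rank 1 and Smith normal form diag(1).

Reading off H_k = ker ∂_k / im ∂_{k+1}:

  H_0: rank C_0 − rank ∂_1 = 10 − 9 = 1, and the invariant factors of ∂_1 are all 1, so H_0 = Z.
  H_1: rank ker ∂_1 − rank ∂_2 = (25 − 9) − 14 = 2, and the invariant factors of ∂_2 are all 1, so H_1 = Z^2.
  H_2: rank ker ∂_2 − rank ∂_3 = (15 − 14) − 1 = 0, and the invariant factors of ∂_3 are all 1, so H_2 = 0.
  H_3: rank ker ∂_3 − rank ∂_4 = (1 − 1) − 0 = 0, and there is no ∂_4, so H_3 = 0.

H_0 = Z,  H_1 = Z^2,  H_2 = 0,  H_3 = 0.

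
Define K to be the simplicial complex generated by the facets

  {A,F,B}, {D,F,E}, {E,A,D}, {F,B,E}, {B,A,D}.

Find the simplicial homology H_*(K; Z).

Order the vertices as A < B < D < E < F. Listing each simplex with vertices in this order, K has dimension 2 with simplices:

  0-simplices (5): A, B, D, E, F
  1-simplices (10): AB, AD, AE, AF, BD, BE, BF, DE, DF, EF
  2-simplices (5): ABD, ABF, ADE, BEF, DEF

so the chain groups are C_0 ≅ Z^5, C_1 ≅ Z^10, C_2 ≅ Z^5.

∂_1: C_1 → C_0 maps an edge to its endpoints' difference, ∂[p,q] = q − p. For instance
  ∂BD = D − B.
As a 5×10 matrix over Z this has rank 4, with invariant factors (1,1,1,1).

∂_2: C_2 → C_1 maps a triangle to the signed sum of its edges. For instance
  ∂ADE = DE − AE + AD,
  ∂ABD = BD − AD + AB.
As a 10×5 matrix over Z this has rank 5, with invariant factors (1,1,1,1,1).

Reading off H_k = ker ∂_k / im ∂_{k+1}:

  H_0: rank C_0 − rank ∂_1 = 5 − 4 = 1, and the invariant factors of ∂_1 are all 1, so H_0 ≅ Z.
  H_1: rank ker ∂_1 − rank ∂_2 = (10 − 4) − 5 = 1, and the invariant factors of ∂_2 are all 1, so H_1 ≅ Z.
  H_2: rank ker ∂_2 − rank ∂_3 = (5 − 5) − 0 = 0, and there is no ∂_3, so H_2 ≅ 0.

As a check, the Euler characteristic is 5 − 10 + 5 = 0, which agrees with 1 − 1 + 0 = 0.
(K is a triangulation of the Möbius band.)

H_0 ≅ Z,  H_1 ≅ Z,  H_2 = 0.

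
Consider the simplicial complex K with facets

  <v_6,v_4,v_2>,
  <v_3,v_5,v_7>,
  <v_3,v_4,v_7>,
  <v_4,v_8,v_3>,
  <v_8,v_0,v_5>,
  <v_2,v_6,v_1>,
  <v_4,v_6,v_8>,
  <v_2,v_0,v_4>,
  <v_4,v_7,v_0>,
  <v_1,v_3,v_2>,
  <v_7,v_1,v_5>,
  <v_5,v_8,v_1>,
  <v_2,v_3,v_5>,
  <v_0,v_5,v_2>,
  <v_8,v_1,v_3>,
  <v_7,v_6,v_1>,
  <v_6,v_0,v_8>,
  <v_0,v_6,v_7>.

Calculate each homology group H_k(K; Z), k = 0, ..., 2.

H_0 ≅ Z,  H_1 ≅ Z ⊕ Z/2,  H_2 = 0.

Order the vertices as v_0 < v_1 < v_2 < v_3 < v_4 < v_5 < v_6 < v_7 < v_8. Listing each simplex with vertices in this order, K has dimension 2 with simplices:

  0-simplices (9): [v_0], [v_1], [v_2], [v_3], [v_4], [v_5], [v_6], [v_7], [v_8]
  1-simplices (27): (27 of them)
  2-simplices (18): (18 of them)

giving chain groups C_0 ≅ Z^9, C_1 ≅ Z^27, C_2 ≅ Z^18.

∂_1: C_1 → C_0 sends each edge [p,q] (with p < q) to q − p.
The resulting 9×27 matrix has rank 8, and its Smith normal form has invariant factors (1,1,1,1,1,1,1,1).

∂_2: C_2 → C_1 sends each 2-simplex [p,q,r] to [q,r] − [p,r] + [p,q]. For instance
  ∂[v_4,v_6,v_8] = [v_6,v_8] − [v_4,v_8] + [v_4,v_6],
  ∂[v_3,v_5,v_7] = [v_5,v_7] − [v_3,v_7] + [v_3,v_5].
As a 27×18 matrix over Z this has rank 18, with invariant factors (1,1,1,1,1,1,1,1,1,1,1,1,1,1,1,1,1,2).

From H_k ≅ ker(∂_k) / im(∂_{k+1}) we obtain:

  H_0: rank C_0 − rank ∂_1 = 9 − 8 = 1, and the invariant factors of ∂_1 are all 1, so H_0 = Z.
  H_1: rank ker ∂_1 − rank ∂_2 = (27 − 8) − 18 = 1, and ∂_2 has invariant factor 2 > 1, so H_1 = Z ⊕ Z/2.
  H_2: rank ker ∂_2 − rank ∂_3 = (18 − 18) − 0 = 0, and there is no ∂_3, so H_2 = 0.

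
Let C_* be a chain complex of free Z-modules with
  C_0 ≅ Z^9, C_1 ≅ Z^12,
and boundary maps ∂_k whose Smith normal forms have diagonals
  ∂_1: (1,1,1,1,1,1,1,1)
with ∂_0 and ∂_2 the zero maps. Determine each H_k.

H_0: b_0 = 9 − 0 − 8 = 1; torsion from ∂_1 factors > 1: none. So H_0 = Z.
H_1: b_1 = 12 − 8 − 0 = 4; torsion from ∂_2 factors > 1: none. So H_1 = Z^4.

H_0 = Z,  H_1 = Z^4.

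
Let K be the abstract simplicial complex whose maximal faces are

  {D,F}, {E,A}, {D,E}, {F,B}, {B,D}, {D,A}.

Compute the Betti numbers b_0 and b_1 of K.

We work with the vertex ordering A < B < D < E < F. The simplices of K, each written with vertices in increasing order, are:

  0-simplices (5): A, B, D, E, F
  1-simplices (6): AD, AE, BD, BF, DE, DF

giving chain groups C_0 ≅ Z^5, C_1 ≅ Z^6.

The boundary map ∂_1: C_1 → C_0 maps an edge to its endpoints' difference, ∂[p,q] = q − p.
As a 5×6 matrix over Z this has rank 4, with invariant factors (1,1,1,1).

Now H_k = ker ∂_k / im ∂_{k+1}, so:

  H_0: rank C_0 − rank ∂_1 = 5 − 4 = 1, and the invariant factors of ∂_1 are all 1, so H_0 = Z.
  H_1: rank ker ∂_1 − rank ∂_2 = (6 − 4) − 0 = 2, and there is no ∂_2, so H_1 = Z^2.

(K is a triangulation of a wedge of 2 circles.)

Hence the Betti numbers are b_0 = 1, b_1 = 2.

b_0 = 1, b_1 = 2.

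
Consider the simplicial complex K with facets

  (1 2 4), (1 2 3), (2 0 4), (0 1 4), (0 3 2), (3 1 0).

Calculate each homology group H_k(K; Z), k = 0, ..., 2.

K has 5 vertices, 9 edges, 6 triangles.
rank ∂_0 = 0, rank ∂_1 = 4 ⇒ b_0 = 5 − 0 − 4 = 1; all invariant factors of ∂_1 are 1 so no torsion. So H_0 = Z.
rank ∂_1 = 4, rank ∂_2 = 5 ⇒ b_1 = 9 − 4 − 5 = 0; all invariant factors of ∂_2 are 1 so no torsion. So H_1 = 0.
rank ∂_2 = 5, rank ∂_3 = 0 ⇒ b_2 = 6 − 5 − 0 = 1. So H_2 = Z.

H_0 = Z,  H_1 = 0,  H_2 = Z.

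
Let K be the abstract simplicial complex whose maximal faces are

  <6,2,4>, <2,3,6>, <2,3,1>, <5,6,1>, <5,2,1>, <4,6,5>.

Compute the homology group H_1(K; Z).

H_1 = Z.

We work with the vertex ordering 1 < 2 < 3 < 4 < 5 < 6. The simplices of K, each written with vertices in increasing order, are:

  0-simplices (6): [1], [2], [3], [4], [5], [6]
  1-simplices (12): [1,2], [1,3], [1,5], [1,6], [2,3], [2,4], [2,5], [2,6], [3,6], [4,5], [4,6], [5,6]
  2-simplices (6): [1,2,3], [1,2,5], [1,5,6], [2,3,6], [2,4,6], [4,5,6]

giving chain groups C_0 ≅ Z^6, C_1 ≅ Z^12, C_2 ≅ Z^6.

∂_1: C_1 → C_0 is given by ∂[p,q] = [q] − [p]. For instance
  ∂[3,6] = [6] − [3].
The 6×12 boundary matrix has rank 5 and Smith normal form diag(1,1,1,1,1).

Boundary ∂_2: C_2 → C_1 acts by ∂[p,q,r] = [q,r] − [p,r] + [p,q]. For instance
  ∂[1,2,5] = [2,5] − [1,5] + [1,2],
  ∂[1,2,3] = [2,3] − [1,3] + [1,2].
This gives a 12×6 integer matrix of rank 6; reducing to Smith normal form yields diagonal entries (1,1,1,1,1,1).

Now H_k = ker ∂_k / im ∂_{k+1}, so:

  H_1: rank ker ∂_1 − rank ∂_2 = (12 − 5) − 6 = 1, and the invariant factors of ∂_2 are all 1, so H_1 ≅ Z.

(K is a triangulation of the cylinder S^1 x I.)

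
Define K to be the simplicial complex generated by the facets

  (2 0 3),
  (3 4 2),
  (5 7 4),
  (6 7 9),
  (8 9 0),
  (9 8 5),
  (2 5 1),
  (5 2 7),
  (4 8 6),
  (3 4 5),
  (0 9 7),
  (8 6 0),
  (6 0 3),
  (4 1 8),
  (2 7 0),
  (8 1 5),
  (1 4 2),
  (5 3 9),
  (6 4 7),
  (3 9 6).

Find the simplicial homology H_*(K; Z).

Take the total order 0 < 1 < 2 < 3 < 4 < 5 < 6 < 7 < 8 < 9 on the vertex set. Then K (dimension 2) consists of the simplices:

  0-simplices (10): [0], [1], [2], [3], [4], [5], [6], [7], [8], [9]
  1-simplices (30): (30 of them)
  2-simplices (20): (20 of them)

so the chain groups are C_0 ≅ Z^10, C_1 ≅ Z^30, C_2 ≅ Z^20.

The boundary map ∂_1: C_1 → C_0 maps an edge to its endpoints' difference, ∂[p,q] = q − p. For instance
  ∂[0,2] = [2] − [0].
This gives a 10×30 integer matrix of rank 9; reducing to Smith normal form yields diagonal entries (1,1,1,1,1,1,1,1,1).

The boundary map ∂_2: C_2 → C_1 maps a triangle to the signed sum of its edges. For instance
  ∂[0,6,8] = [6,8] − [0,8] + [0,6],
  ∂[0,2,7] = [2,7] − [0,7] + [0,2].
As a 30×20 matrix over Z this has rank 20, with invariant factors (1,1,1,1,1,1,1,1,1,1,1,1,1,1,1,1,1,1,1,2).

Computing H_k = (kernel of ∂_k) / (image of ∂_{k+1}):

  H_0: rank C_0 − rank ∂_1 = 10 − 9 = 1, and the invariant factors of ∂_1 are all 1, so H_0 = Z.
  H_1: rank ker ∂_1 − rank ∂_2 = (30 − 9) − 20 = 1, and ∂_2 has invariant factor 2 > 1, so H_1 = Z ⊕ Z_2.
  H_2: rank ker ∂_2 − rank ∂_3 = (20 − 20) − 0 = 0, and there is no ∂_3, so H_2 = 0.

H_0 = Z,  H_1 = Z ⊕ Z_2,  H_2 = 0.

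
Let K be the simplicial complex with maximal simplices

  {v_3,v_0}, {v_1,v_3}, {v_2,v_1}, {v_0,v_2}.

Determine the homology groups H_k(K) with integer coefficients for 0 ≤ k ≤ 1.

Take the total order v_0 < v_1 < v_2 < v_3 on the vertex set. Then K (dimension 1) consists of the simplices:

  0-simplices (4): [v_0], [v_1], [v_2], [v_3]
  1-simplices (4): [v_0,v_2], [v_0,v_3], [v_1,v_2], [v_1,v_3]

giving chain groups C_0 ≅ Z^4, C_1 ≅ Z^4.

Boundary ∂_1: C_1 → C_0 sends each edge [p,q] (with p < q) to q − p.
The resulting 4×4 matrix has rank 3, and its Smith normal form has invariant factors (1,1,1).

Computing H_k = (kernel of ∂_k) / (image of ∂_{k+1}):

  H_0: rank C_0 − rank ∂_1 = 4 − 3 = 1, and the invariant factors of ∂_1 are all 1, so H_0 = Z.
  H_1: rank ker ∂_1 − rank ∂_2 = (4 − 3) − 0 = 1, and there is no ∂_2, so H_1 = Z.

As a check, the Euler characteristic is 4 − 4 = 0, which agrees with 1 − 1 = 0.

H_0 ≅ Z,  H_1 ≅ Z.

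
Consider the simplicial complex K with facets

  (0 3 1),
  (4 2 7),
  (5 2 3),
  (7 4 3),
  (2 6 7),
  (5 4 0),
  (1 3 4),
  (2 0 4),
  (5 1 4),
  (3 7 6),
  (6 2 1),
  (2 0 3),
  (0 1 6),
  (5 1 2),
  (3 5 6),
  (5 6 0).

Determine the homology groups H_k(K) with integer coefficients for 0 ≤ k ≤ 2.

We work with the vertex ordering 0 < 1 < 2 < 3 < 4 < 5 < 6 < 7. The simplices of K, each written with vertices in increasing order, are:

  0-simplices (8): [0], [1], [2], [3], [4], [5], [6], [7]
  1-simplices (24): (24 of them)
  2-simplices (16): [0,1,3], [0,1,6], [0,2,3], [0,2,4], [0,4,5], [0,5,6], [1,2,5], [1,2,6], [1,3,4], [1,4,5], [2,3,5], [2,4,7], [2,6,7], [3,4,7], [3,5,6], [3,6,7]

so the chain groups are C_0 ≅ Z^8, C_1 ≅ Z^24, C_2 ≅ Z^16.

The boundary map ∂_1: C_1 → C_0 maps an edge to its endpoints' difference, ∂[p,q] = q − p. For instance
  ∂[0,3] = [3] − [0].
The 8×24 boundary matrix has rank 7 and Smith normal form diag(1,1,1,1,1,1,1).

Boundary ∂_2: C_2 → C_1 sends each 2-simplex [p,q,r] to [q,r] − [p,r] + [p,q]. For instance
  ∂[2,3,5] = [3,5] − [2,5] + [2,3],
  ∂[3,6,7] = [6,7] − [3,7] + [3,6].
The 24×16 boundary matrix has rank 15 and Smith normal form diag(1,1,1,1,1,1,1,1,1,1,1,1,1,1,1).

Computing H_k = (kernel of ∂_k) / (image of ∂_{k+1}):

  H_0: rank C_0 − rank ∂_1 = 8 − 7 = 1, and the invariant factors of ∂_1 are all 1, so H_0 ≅ Z.
  H_1: rank ker ∂_1 − rank ∂_2 = (24 − 7) − 15 = 2, and the invariant factors of ∂_2 are all 1, so H_1 ≅ Z^2.
  H_2: rank ker ∂_2 − rank ∂_3 = (16 − 15) − 0 = 1, and there is no ∂_3, so H_2 ≅ Z.

As a check, the Euler characteristic is 8 − 24 + 16 = 0, which agrees with 1 − 2 + 1 = 0.

H_0 ≅ Z,  H_1 ≅ Z^2,  H_2 ≅ Z.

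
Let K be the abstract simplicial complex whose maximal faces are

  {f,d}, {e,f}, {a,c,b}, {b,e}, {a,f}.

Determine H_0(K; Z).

H_0 = Z.

Fix the vertex order a < b < c < d < e < f and write every simplex with vertices in increasing order. Then dim K = 2 and the simplices of K are:

  0-simplices (6): a, b, c, d, e, f
  1-simplices (7): ab, ac, af, bc, be, df, ef
  2-simplices (1): abc

Hence C_0 ≅ Z^6, C_1 ≅ Z^7, C_2 ≅ Z^1.

Boundary ∂_1: C_1 → C_0 sends each edge [p,q] (with p < q) to q − p. For instance
  ∂be = e − b.
The 6×7 boundary matrix has rank 5 and Smith normal form diag(1,1,1,1,1).

∂_2: C_2 → C_1 sends each 2-simplex [p,q,r] to [q,r] − [p,r] + [p,q]. For instance
  ∂abc = bc − ac + ab.
As a 7×1 matrix over Z this has rank 1, with invariant factors (1).

From H_k ≅ ker(∂_k) / im(∂_{k+1}) we obtain:

  H_0: rank C_0 − rank ∂_1 = 6 − 5 = 1, and the invariant factors of ∂_1 are all 1, so H_0 = Z.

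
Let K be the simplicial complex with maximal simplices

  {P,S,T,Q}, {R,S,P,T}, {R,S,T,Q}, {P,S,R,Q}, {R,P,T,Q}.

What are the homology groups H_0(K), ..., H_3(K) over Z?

H_0 = Z,  H_1 = 0,  H_2 = 0,  H_3 = Z.

We work with the vertex ordering P < Q < R < S < T. The simplices of K, each written with vertices in increasing order, are:

  0-simplices (5): P, Q, R, S, T
  1-simplices (10): PQ, PR, PS, PT, QR, QS, QT, RS, RT, ST
  2-simplices (10): PQR, PQS, PQT, PRS, PRT, PST, QRS, QRT, QST, RST
  3-simplices (5): PQRS, PQRT, PQST, PRST, QRST

Hence C_0 ≅ Z^5, C_1 ≅ Z^10, C_2 ≅ Z^10, C_3 ≅ Z^5.

∂_1: C_1 → C_0 maps an edge to its endpoints' difference, ∂[p,q] = q − p. For instance
  ∂QS = S − Q.
As a 5×10 matrix over Z this has rank 4, with invariant factors (1,1,1,1).

Boundary ∂_2: C_2 → C_1 maps a triangle to the signed sum of its edges. For instance
  ∂PQT = QT − PT + PQ,
  ∂QRS = RS − QS + QR.
As a 10×10 matrix over Z this has rank 6, with invariant factors (1,1,1,1,1,1).

Boundary ∂_3: C_3 → C_2 sends each 3-simplex σ to the alternating sum Σ_i (−1)^i (σ with its i-th vertex removed). For instance
  ∂PQRT = QRT − PRT + PQT − PQR,
  ∂PQRS = QRS − PRS + PQS − PQR.
The resulting 10×5 matrix has rank 4, and its Smith normal form has invariant factors (1,1,1,1).

Now H_k = ker ∂_k / im ∂_{k+1}, so:

  H_0: rank C_0 − rank ∂_1 = 5 − 4 = 1, and the invariant factors of ∂_1 are all 1, so H_0 ≅ Z.
  H_1: rank ker ∂_1 − rank ∂_2 = (10 − 4) − 6 = 0, and the invariant factors of ∂_2 are all 1, so H_1 ≅ 0.
  H_2: rank ker ∂_2 − rank ∂_3 = (10 − 6) − 4 = 0, and the invariant factors of ∂_3 are all 1, so H_2 ≅ 0.
  H_3: rank ker ∂_3 − rank ∂_4 = (5 − 4) − 0 = 1, and there is no ∂_4, so H_3 ≅ Z.

(K is a triangulation of the 3-sphere S^3.)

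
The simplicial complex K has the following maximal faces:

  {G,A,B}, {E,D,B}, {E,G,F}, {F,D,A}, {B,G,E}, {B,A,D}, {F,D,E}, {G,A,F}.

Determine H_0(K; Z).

Take the total order A < B < D < E < F < G on the vertex set. Then K (dimension 2) consists of the simplices:

  0-simplices (6): A, B, D, E, F, G
  1-simplices (12): AB, AD, AF, AG, BD, BE, BG, DE, DF, EF, EG, FG
  2-simplices (8): ABD, ABG, ADF, AFG, BDE, BEG, DEF, EFG

giving chain groups C_0 ≅ Z^6, C_1 ≅ Z^12, C_2 ≅ Z^8.

The boundary map ∂_1: C_1 → C_0 sends each edge [p,q] (with p < q) to q − p.
The 6×12 boundary matrix has rank 5 and Smith normal form diag(1,1,1,1,1).

The boundary map ∂_2: C_2 → C_1 maps a triangle to the signed sum of its edges. For instance
  ∂ABG = BG − AG + AB,
  ∂EFG = FG − EG + EF.
The 12×8 boundary matrix has rank 7 and Smith normal form diag(1,1,1,1,1,1,1).

Now H_k = ker ∂_k / im ∂_{k+1}, so:

  H_0: rank C_0 − rank ∂_1 = 6 − 5 = 1, and the invariant factors of ∂_1 are all 1, so H_0 ≅ Z.

H_0 = Z.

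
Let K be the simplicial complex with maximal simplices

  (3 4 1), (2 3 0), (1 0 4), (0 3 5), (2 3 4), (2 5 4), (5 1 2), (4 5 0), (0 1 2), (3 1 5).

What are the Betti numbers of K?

K has 6 vertices, 15 edges, 10 triangles.
rank ∂_0 = 0, rank ∂_1 = 5 ⇒ b_0 = 6 − 0 − 5 = 1; all invariant factors of ∂_1 are 1 so no torsion. So H_0 = Z.
rank ∂_1 = 5, rank ∂_2 = 10 ⇒ b_1 = 15 − 5 − 10 = 0; ∂_2 has invariant factor(s) [2] giving torsion. So H_1 = Z/2.
rank ∂_2 = 10, rank ∂_3 = 0 ⇒ b_2 = 10 − 10 − 0 = 0. So H_2 = 0.

b_0 = 1, b_1 = 0, b_2 = 0.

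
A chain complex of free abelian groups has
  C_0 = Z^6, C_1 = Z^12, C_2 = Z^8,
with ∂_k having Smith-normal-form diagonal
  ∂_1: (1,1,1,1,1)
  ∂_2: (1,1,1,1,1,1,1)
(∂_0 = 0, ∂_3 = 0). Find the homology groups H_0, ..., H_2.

H_0 = Z,  H_1 = 0,  H_2 = Z.

H_0: b_0 = 6 − 0 − 5 = 1; torsion from ∂_1 factors > 1: none. So H_0 = Z.
H_1: b_1 = 12 − 5 − 7 = 0; torsion from ∂_2 factors > 1: none. So H_1 = 0.
H_2: b_2 = 8 − 7 − 0 = 1; torsion from ∂_3 factors > 1: none. So H_2 = Z.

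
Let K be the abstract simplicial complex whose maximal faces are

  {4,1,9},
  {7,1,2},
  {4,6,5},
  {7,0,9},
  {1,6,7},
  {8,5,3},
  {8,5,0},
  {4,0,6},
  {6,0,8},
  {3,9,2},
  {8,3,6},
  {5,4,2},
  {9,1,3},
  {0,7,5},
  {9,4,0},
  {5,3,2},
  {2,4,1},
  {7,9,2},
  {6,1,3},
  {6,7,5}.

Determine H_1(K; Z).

We work with the vertex ordering 0 < 1 < 2 < 3 < 4 < 5 < 6 < 7 < 8 < 9. The simplices of K, each written with vertices in increasing order, are:

  0-simplices (10): [0], [1], [2], [3], [4], [5], [6], [7], [8], [9]
  1-simplices (30): (30 of them)
  2-simplices (20): (20 of them)

giving chain groups C_0 ≅ Z^10, C_1 ≅ Z^30, C_2 ≅ Z^20.

The boundary map ∂_1: C_1 → C_0 is given by ∂[p,q] = [q] − [p]. For instance
  ∂[4,5] = [5] − [4].
The resulting 10×30 matrix has rank 9, and its Smith normal form has invariant factors (1,1,1,1,1,1,1,1,1).

Boundary ∂_2: C_2 → C_1 maps a triangle to the signed sum of its edges. For instance
  ∂[2,7,9] = [7,9] − [2,9] + [2,7],
  ∂[1,2,4] = [2,4] − [1,4] + [1,2].
The 30×20 boundary matrix has rank 20 and Smith normal form diag(1,1,1,1,1,1,1,1,1,1,1,1,1,1,1,1,1,1,1,2).

Computing H_k = (kernel of ∂_k) / (image of ∂_{k+1}):

  H_1: rank ker ∂_1 − rank ∂_2 = (30 − 9) − 20 = 1, and ∂_2 has invariant factor 2 > 1, so H_1 = Z ⊕ Z/2Z.

(K is a triangulation of the Klein bottle.)

H_1 ≅ Z ⊕ Z/2Z.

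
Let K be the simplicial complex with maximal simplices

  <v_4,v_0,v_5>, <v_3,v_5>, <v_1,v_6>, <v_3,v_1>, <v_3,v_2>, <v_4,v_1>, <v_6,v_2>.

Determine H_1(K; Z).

Fix the vertex order v_0 < v_1 < v_2 < v_3 < v_4 < v_5 < v_6 and write every simplex with vertices in increasing order. Then dim K = 2 and the simplices of K are:

  0-simplices (7): [v_0], [v_1], [v_2], [v_3], [v_4], [v_5], [v_6]
  1-simplices (9): [v_0,v_4], [v_0,v_5], [v_1,v_3], [v_1,v_4], [v_1,v_6], [v_2,v_3], [v_2,v_6], [v_3,v_5], [v_4,v_5]
  2-simplices (1): [v_0,v_4,v_5]

Hence C_0 ≅ Z^7, C_1 ≅ Z^9, C_2 ≅ Z^1.

The boundary map ∂_1: C_1 → C_0 sends each edge [p,q] (with p < q) to q − p. For instance
  ∂[v_0,v_5] = [v_5] − [v_0].
This gives a 7×9 integer matrix of rank 6; reducing to Smith normal form yields diagonal entries (1,1,1,1,1,1).

Boundary ∂_2: C_2 → C_1 acts by ∂[p,q,r] = [q,r] − [p,r] + [p,q]. For instance
  ∂[v_0,v_4,v_5] = [v_4,v_5] − [v_0,v_5] + [v_0,v_4].
The 9×1 boundary matrix has rank 1 and Smith normal form diag(1).

Computing H_k = (kernel of ∂_k) / (image of ∂_{k+1}):

  H_1: rank ker ∂_1 − rank ∂_2 = (9 − 6) − 1 = 2, and the invariant factors of ∂_2 are all 1, so H_1 ≅ Z^2.

H_1 ≅ Z^2.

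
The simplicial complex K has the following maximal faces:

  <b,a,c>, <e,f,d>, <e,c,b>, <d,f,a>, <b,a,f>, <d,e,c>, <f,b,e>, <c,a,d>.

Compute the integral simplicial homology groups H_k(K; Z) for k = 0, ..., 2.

Fix the vertex order a < b < c < d < e < f and write every simplex with vertices in increasing order. Then dim K = 2 and the simplices of K are:

  0-simplices (6): a, b, c, d, e, f
  1-simplices (12): ab, ac, ad, af, bc, be, bf, cd, ce, de, df, ef
  2-simplices (8): abc, abf, acd, adf, bce, bef, cde, def

giving chain groups C_0 ≅ Z^6, C_1 ≅ Z^12, C_2 ≅ Z^8.

The boundary map ∂_1: C_1 → C_0 is given by ∂[p,q] = [q] − [p]. For instance
  ∂bf = f − b.
This gives a 6×12 integer matrix of rank 5; reducing to Smith normal form yields diagonal entries (1,1,1,1,1).

∂_2: C_2 → C_1 acts by ∂[p,q,r] = [q,r] − [p,r] + [p,q]. For instance
  ∂abf = bf − af + ab,
  ∂bce = ce − be + bc.
The 12×8 boundary matrix has rank 7 and Smith normal form diag(1,1,1,1,1,1,1).

From H_k ≅ ker(∂_k) / im(∂_{k+1}) we obtain:

  H_0: rank C_0 − rank ∂_1 = 6 − 5 = 1, and the invariant factors of ∂_1 are all 1, so H_0 = Z.
  H_1: rank ker ∂_1 − rank ∂_2 = (12 − 5) − 7 = 0, and the invariant factors of ∂_2 are all 1, so H_1 = 0.
  H_2: rank ker ∂_2 − rank ∂_3 = (8 − 7) − 0 = 1, and there is no ∂_3, so H_2 = Z.

H_0 ≅ Z,  H_1 = 0,  H_2 ≅ Z.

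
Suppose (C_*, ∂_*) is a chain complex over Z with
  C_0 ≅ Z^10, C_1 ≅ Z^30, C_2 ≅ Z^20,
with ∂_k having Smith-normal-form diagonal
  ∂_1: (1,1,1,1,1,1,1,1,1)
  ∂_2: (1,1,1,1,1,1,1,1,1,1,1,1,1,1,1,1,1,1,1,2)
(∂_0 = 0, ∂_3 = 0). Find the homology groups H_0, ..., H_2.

H_0 ≅ Z,  H_1 ≅ Z ⊕ Z/2Z,  H_2 = 0.

H_0: b_0 = 10 − 0 − 9 = 1; torsion from ∂_1 factors > 1: none. So H_0 ≅ Z.
H_1: b_1 = 30 − 9 − 20 = 1; torsion from ∂_2 factors > 1: [2]. So H_1 ≅ Z ⊕ Z/2Z.
H_2: b_2 = 20 − 20 − 0 = 0; torsion from ∂_3 factors > 1: none. So H_2 ≅ 0.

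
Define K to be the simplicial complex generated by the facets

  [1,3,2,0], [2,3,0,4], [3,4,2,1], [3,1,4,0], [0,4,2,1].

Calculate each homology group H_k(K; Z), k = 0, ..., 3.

H_0 ≅ Z,  H_1 = 0,  H_2 = 0,  H_3 ≅ Z.

Order the vertices as 0 < 1 < 2 < 3 < 4. Listing each simplex with vertices in this order, K has dimension 3 with simplices:

  0-simplices (5): [0], [1], [2], [3], [4]
  1-simplices (10): [0,1], [0,2], [0,3], [0,4], [1,2], [1,3], [1,4], [2,3], [2,4], [3,4]
  2-simplices (10): [0,1,2], [0,1,3], [0,1,4], [0,2,3], [0,2,4], [0,3,4], [1,2,3], [1,2,4], [1,3,4], [2,3,4]
  3-simplices (5): [0,1,2,3], [0,1,2,4], [0,1,3,4], [0,2,3,4], [1,2,3,4]

so the chain groups are C_0 ≅ Z^5, C_1 ≅ Z^10, C_2 ≅ Z^10, C_3 ≅ Z^5.

The boundary map ∂_1: C_1 → C_0 is given by ∂[p,q] = [q] − [p]. For instance
  ∂[0,1] = [1] − [0].
The resulting 5×10 matrix has rank 4, and its Smith normal form has invariant factors (1,1,1,1).

Boundary ∂_2: C_2 → C_1 maps a triangle to the signed sum of its edges. For instance
  ∂[1,2,4] = [2,4] − [1,4] + [1,2],
  ∂[0,3,4] = [3,4] − [0,4] + [0,3].
The resulting 10×10 matrix has rank 6, and its Smith normal form has invariant factors (1,1,1,1,1,1).

The boundary map ∂_3: C_3 → C_2 sends each 3-simplex σ to the alternating sum Σ_i (−1)^i (σ with its i-th vertex removed). For instance
  ∂[0,1,2,3] = [1,2,3] − [0,2,3] + [0,1,3] − [0,1,2],
  ∂[0,2,3,4] = [2,3,4] − [0,3,4] + [0,2,4] − [0,2,3].
This gives a 10×5 integer matrix of rank 4; reducing to Smith normal form yields diagonal entries (1,1,1,1).

Reading off H_k = ker ∂_k / im ∂_{k+1}:

  H_0: rank C_0 − rank ∂_1 = 5 − 4 = 1, and the invariant factors of ∂_1 are all 1, so H_0 ≅ Z.
  H_1: rank ker ∂_1 − rank ∂_2 = (10 − 4) − 6 = 0, and the invariant factors of ∂_2 are all 1, so H_1 ≅ 0.
  H_2: rank ker ∂_2 − rank ∂_3 = (10 − 6) − 4 = 0, and the invariant factors of ∂_3 are all 1, so H_2 ≅ 0.
  H_3: rank ker ∂_3 − rank ∂_4 = (5 − 4) − 0 = 1, and there is no ∂_4, so H_3 ≅ Z.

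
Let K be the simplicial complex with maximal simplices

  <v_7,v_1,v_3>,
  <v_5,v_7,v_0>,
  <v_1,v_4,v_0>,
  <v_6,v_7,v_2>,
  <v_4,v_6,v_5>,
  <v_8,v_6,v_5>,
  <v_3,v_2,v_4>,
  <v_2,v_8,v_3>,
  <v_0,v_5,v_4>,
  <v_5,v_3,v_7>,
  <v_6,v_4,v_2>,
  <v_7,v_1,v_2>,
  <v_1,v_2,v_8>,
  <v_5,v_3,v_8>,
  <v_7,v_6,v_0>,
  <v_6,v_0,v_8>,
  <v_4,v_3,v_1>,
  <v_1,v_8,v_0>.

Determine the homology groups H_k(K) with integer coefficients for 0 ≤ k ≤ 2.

H_0 = Z,  H_1 = Z ⊕ Z/2Z,  H_2 = 0.

Order the vertices as v_0 < v_1 < v_2 < v_3 < v_4 < v_5 < v_6 < v_7 < v_8. Listing each simplex with vertices in this order, K has dimension 2 with simplices:

  0-simplices (9): [v_0], [v_1], [v_2], [v_3], [v_4], [v_5], [v_6], [v_7], [v_8]
  1-simplices (27): (27 of them)
  2-simplices (18): (18 of them)

Hence C_0 ≅ Z^9, C_1 ≅ Z^27, C_2 ≅ Z^18.

Boundary ∂_1: C_1 → C_0 sends each edge [p,q] (with p < q) to q − p.
As a 9×27 matrix over Z this has rank 8, with invariant factors (1,1,1,1,1,1,1,1).

The boundary map ∂_2: C_2 → C_1 acts by ∂[p,q,r] = [q,r] − [p,r] + [p,q]. For instance
  ∂[v_2,v_4,v_6] = [v_4,v_6] − [v_2,v_6] + [v_2,v_4],
  ∂[v_0,v_4,v_5] = [v_4,v_5] − [v_0,v_5] + [v_0,v_4].
This gives a 27×18 integer matrix of rank 18; reducing to Smith normal form yields diagonal entries (1,1,1,1,1,1,1,1,1,1,1,1,1,1,1,1,1,2).

Computing H_k = (kernel of ∂_k) / (image of ∂_{k+1}):

  H_0: rank C_0 − rank ∂_1 = 9 − 8 = 1, and the invariant factors of ∂_1 are all 1, so H_0 = Z.
  H_1: rank ker ∂_1 − rank ∂_2 = (27 − 8) − 18 = 1, and ∂_2 has invariant factor 2 > 1, so H_1 = Z ⊕ Z/2Z.
  H_2: rank ker ∂_2 − rank ∂_3 = (18 − 18) − 0 = 0, and there is no ∂_3, so H_2 = 0.

As a check, the Euler characteristic is 9 − 27 + 18 = 0, which agrees with 1 − 1 + 0 = 0.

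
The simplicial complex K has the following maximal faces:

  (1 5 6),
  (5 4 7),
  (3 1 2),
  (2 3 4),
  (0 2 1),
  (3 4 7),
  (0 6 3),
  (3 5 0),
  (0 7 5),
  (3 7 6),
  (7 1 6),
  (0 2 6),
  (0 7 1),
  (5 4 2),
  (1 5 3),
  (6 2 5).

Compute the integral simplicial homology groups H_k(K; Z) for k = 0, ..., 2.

K has 8 vertices, 24 edges, 16 triangles.
rank ∂_0 = 0, rank ∂_1 = 7 ⇒ b_0 = 8 − 0 − 7 = 1; all invariant factors of ∂_1 are 1 so no torsion. So H_0 = Z.
rank ∂_1 = 7, rank ∂_2 = 15 ⇒ b_1 = 24 − 7 − 15 = 2; all invariant factors of ∂_2 are 1 so no torsion. So H_1 = Z^2.
rank ∂_2 = 15, rank ∂_3 = 0 ⇒ b_2 = 16 − 15 − 0 = 1. So H_2 = Z.

H_0 = Z,  H_1 = Z^2,  H_2 = Z.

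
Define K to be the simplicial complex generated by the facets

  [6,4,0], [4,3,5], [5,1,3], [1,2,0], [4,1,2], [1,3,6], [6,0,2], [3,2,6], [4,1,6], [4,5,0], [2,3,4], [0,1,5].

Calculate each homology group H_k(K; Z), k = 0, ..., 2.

H_0 ≅ Z,  H_1 ≅ Z/2,  H_2 = 0.

Take the total order 0 < 1 < 2 < 3 < 4 < 5 < 6 on the vertex set. Then K (dimension 2) consists of the simplices:

  0-simplices (7): [0], [1], [2], [3], [4], [5], [6]
  1-simplices (18): [0,1], [0,2], [0,4], [0,5], [0,6], [1,2], [1,3], [1,4], [1,5], [1,6], [2,3], [2,4], [2,6], [3,4], [3,5], [3,6], [4,5], [4,6]
  2-simplices (12): [0,1,2], [0,1,5], [0,2,6], [0,4,5], [0,4,6], [1,2,4], [1,3,5], [1,3,6], [1,4,6], [2,3,4], [2,3,6], [3,4,5]

so the chain groups are C_0 ≅ Z^7, C_1 ≅ Z^18, C_2 ≅ Z^12.

Boundary ∂_1: C_1 → C_0 sends each edge [p,q] (with p < q) to q − p.
The 7×18 boundary matrix has rank 6 and Smith normal form diag(1,1,1,1,1,1).

The boundary map ∂_2: C_2 → C_1 maps a triangle to the signed sum of its edges. For instance
  ∂[1,2,4] = [2,4] − [1,4] + [1,2],
  ∂[2,3,6] = [3,6] − [2,6] + [2,3].
As a 18×12 matrix over Z this has rank 12, with invariant factors (1,1,1,1,1,1,1,1,1,1,1,2).

Computing H_k = (kernel of ∂_k) / (image of ∂_{k+1}):

  H_0: rank C_0 − rank ∂_1 = 7 − 6 = 1, and the invariant factors of ∂_1 are all 1, so H_0 ≅ Z.
  H_1: rank ker ∂_1 − rank ∂_2 = (18 − 6) − 12 = 0, and ∂_2 has invariant factor 2 > 1, so H_1 ≅ Z/2.
  H_2: rank ker ∂_2 − rank ∂_3 = (12 − 12) − 0 = 0, and there is no ∂_3, so H_2 ≅ 0.

(K is a triangulation of the real projective plane RP^2.)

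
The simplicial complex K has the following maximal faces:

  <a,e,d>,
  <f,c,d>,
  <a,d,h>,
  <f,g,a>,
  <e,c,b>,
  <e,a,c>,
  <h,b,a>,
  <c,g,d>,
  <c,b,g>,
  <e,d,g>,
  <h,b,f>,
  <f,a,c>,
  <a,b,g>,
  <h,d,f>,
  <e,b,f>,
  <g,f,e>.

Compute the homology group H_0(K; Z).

H_0 = Z.

K has 8 vertices, 24 edges, 16 triangles.
rank ∂_0 = 0, rank ∂_1 = 7 ⇒ b_0 = 8 − 0 − 7 = 1; all invariant factors of ∂_1 are 1 so no torsion. So H_0 ≅ Z.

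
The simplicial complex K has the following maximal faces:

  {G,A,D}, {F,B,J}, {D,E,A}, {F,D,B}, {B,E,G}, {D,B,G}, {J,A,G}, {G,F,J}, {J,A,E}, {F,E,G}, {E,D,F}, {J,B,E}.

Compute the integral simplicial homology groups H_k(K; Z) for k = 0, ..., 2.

K has 7 vertices, 18 edges, 12 triangles.
rank ∂_0 = 0, rank ∂_1 = 6 ⇒ b_0 = 7 − 0 − 6 = 1; all invariant factors of ∂_1 are 1 so no torsion. So H_0 ≅ Z.
rank ∂_1 = 6, rank ∂_2 = 12 ⇒ b_1 = 18 − 6 − 12 = 0; ∂_2 has invariant factor(s) [2] giving torsion. So H_1 ≅ Z/2.
rank ∂_2 = 12, rank ∂_3 = 0 ⇒ b_2 = 12 − 12 − 0 = 0. So H_2 ≅ 0.

H_0 ≅ Z,  H_1 ≅ Z/2,  H_2 = 0.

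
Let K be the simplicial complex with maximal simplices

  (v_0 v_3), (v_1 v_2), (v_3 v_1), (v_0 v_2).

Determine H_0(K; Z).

H_0 = Z.

Take the total order v_0 < v_1 < v_2 < v_3 on the vertex set. Then K (dimension 1) consists of the simplices:

  0-simplices (4): [v_0], [v_1], [v_2], [v_3]
  1-simplices (4): [v_0,v_2], [v_0,v_3], [v_1,v_2], [v_1,v_3]

so the chain groups are C_0 ≅ Z^4, C_1 ≅ Z^4.

The boundary map ∂_1: C_1 → C_0 maps an edge to its endpoints' difference, ∂[p,q] = q − p.
This gives a 4×4 integer matrix of rank 3; reducing to Smith normal form yields diagonal entries (1,1,1).

Now H_k = ker ∂_k / im ∂_{k+1}, so:

  H_0: rank C_0 − rank ∂_1 = 4 − 3 = 1, and the invariant factors of ∂_1 are all 1, so H_0 = Z.

(K is a triangulation of the circle S^1.)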